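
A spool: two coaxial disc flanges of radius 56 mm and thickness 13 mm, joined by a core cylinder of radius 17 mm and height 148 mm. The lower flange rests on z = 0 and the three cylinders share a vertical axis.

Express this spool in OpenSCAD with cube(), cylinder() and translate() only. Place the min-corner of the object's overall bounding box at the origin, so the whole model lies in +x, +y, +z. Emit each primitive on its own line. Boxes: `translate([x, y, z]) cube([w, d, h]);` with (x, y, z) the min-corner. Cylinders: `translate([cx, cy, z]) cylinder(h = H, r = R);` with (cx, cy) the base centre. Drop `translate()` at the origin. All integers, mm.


translate([56, 56, 0]) cylinder(h = 13, r = 56);
translate([56, 56, 13]) cylinder(h = 148, r = 17);
translate([56, 56, 161]) cylinder(h = 13, r = 56);


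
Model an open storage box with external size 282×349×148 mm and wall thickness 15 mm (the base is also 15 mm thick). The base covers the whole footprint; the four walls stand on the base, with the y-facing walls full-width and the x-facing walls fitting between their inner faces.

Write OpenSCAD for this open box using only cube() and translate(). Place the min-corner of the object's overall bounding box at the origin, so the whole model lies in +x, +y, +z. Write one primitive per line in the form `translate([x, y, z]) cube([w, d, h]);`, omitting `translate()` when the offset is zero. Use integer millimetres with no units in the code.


cube([282, 349, 15]);
translate([0, 0, 15]) cube([282, 15, 133]);
translate([0, 334, 15]) cube([282, 15, 133]);
translate([0, 15, 15]) cube([15, 319, 133]);
translate([267, 15, 15]) cube([15, 319, 133]);


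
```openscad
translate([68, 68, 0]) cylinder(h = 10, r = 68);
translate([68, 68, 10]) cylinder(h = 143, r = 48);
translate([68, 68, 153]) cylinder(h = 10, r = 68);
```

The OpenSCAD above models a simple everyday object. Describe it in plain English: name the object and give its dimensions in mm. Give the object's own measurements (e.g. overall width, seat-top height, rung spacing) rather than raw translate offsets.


A spool: two coaxial disc flanges of radius 68 mm and thickness 10 mm, joined by a core cylinder of radius 48 mm and height 143 mm. The lower flange rests on z = 0 and the three cylinders share a vertical axis.


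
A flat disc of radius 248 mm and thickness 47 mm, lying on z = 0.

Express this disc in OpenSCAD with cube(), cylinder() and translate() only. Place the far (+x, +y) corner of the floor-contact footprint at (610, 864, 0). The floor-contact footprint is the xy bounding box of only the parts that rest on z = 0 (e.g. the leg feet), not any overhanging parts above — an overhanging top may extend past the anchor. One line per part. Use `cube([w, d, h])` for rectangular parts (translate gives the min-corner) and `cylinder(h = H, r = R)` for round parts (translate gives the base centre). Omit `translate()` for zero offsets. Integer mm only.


translate([362, 616, 0]) cylinder(h = 47, r = 248);


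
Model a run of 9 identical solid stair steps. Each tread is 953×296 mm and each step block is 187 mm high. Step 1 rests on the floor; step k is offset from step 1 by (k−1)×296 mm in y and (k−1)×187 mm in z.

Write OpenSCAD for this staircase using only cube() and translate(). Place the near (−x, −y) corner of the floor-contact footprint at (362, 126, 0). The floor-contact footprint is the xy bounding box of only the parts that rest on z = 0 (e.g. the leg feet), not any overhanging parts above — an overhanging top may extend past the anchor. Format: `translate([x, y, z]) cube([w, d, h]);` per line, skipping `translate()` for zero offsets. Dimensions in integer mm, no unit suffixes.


translate([362, 126, 0]) cube([953, 296, 187]);
translate([362, 422, 187]) cube([953, 296, 187]);
translate([362, 718, 374]) cube([953, 296, 187]);
translate([362, 1014, 561]) cube([953, 296, 187]);
translate([362, 1310, 748]) cube([953, 296, 187]);
translate([362, 1606, 935]) cube([953, 296, 187]);
translate([362, 1902, 1122]) cube([953, 296, 187]);
translate([362, 2198, 1309]) cube([953, 296, 187]);
translate([362, 2494, 1496]) cube([953, 296, 187]);


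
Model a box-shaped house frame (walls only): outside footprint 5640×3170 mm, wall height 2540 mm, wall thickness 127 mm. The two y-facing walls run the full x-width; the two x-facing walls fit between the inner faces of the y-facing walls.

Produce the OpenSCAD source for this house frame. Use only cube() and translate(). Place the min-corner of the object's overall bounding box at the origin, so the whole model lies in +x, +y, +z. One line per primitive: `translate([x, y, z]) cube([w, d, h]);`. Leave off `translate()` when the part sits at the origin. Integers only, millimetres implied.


cube([5640, 127, 2540]);
translate([0, 3043, 0]) cube([5640, 127, 2540]);
translate([0, 127, 0]) cube([127, 2916, 2540]);
translate([5513, 127, 0]) cube([127, 2916, 2540]);


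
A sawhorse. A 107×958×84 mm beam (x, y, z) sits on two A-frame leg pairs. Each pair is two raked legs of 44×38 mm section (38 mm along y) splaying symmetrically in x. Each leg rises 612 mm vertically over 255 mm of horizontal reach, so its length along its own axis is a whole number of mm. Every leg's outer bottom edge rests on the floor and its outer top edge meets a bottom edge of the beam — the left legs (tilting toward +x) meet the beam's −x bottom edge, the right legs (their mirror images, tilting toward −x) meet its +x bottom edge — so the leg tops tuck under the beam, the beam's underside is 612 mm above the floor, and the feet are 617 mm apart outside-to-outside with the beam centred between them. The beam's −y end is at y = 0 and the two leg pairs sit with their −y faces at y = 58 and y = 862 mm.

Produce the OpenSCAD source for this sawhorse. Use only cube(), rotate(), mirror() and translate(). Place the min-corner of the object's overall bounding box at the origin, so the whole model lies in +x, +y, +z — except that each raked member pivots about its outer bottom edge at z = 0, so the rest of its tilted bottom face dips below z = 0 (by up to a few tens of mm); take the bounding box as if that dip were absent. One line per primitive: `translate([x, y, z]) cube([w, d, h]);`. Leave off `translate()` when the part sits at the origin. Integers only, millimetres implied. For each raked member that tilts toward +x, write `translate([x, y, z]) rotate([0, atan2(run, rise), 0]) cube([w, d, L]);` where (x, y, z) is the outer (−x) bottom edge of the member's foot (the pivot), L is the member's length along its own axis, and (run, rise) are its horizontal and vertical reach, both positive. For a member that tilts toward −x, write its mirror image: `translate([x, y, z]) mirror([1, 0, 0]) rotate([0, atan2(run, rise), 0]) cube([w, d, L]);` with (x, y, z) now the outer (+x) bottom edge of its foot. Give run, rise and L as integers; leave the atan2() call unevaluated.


translate([255, 0, 612]) cube([107, 958, 84]);
translate([0, 58, 0]) rotate([0, atan2(255, 612), 0]) cube([44, 38, 663]);
translate([617, 58, 0]) mirror([1, 0, 0]) rotate([0, atan2(255, 612), 0]) cube([44, 38, 663]);
translate([0, 862, 0]) rotate([0, atan2(255, 612), 0]) cube([44, 38, 663]);
translate([617, 862, 0]) mirror([1, 0, 0]) rotate([0, atan2(255, 612), 0]) cube([44, 38, 663]);


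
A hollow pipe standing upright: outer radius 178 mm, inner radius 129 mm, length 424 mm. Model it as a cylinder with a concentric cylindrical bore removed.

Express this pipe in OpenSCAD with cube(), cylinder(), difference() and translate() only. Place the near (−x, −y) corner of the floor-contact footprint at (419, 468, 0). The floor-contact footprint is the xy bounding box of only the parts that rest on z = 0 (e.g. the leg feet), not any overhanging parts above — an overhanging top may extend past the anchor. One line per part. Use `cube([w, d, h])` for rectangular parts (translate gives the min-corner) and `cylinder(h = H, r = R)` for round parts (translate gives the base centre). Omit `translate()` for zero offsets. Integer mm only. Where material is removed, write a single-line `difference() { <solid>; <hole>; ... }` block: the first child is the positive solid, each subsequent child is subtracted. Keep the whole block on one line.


difference() { translate([597, 646, 0]) cylinder(h = 424, r = 178); translate([597, 646, 0]) cylinder(h = 424, r = 129); }


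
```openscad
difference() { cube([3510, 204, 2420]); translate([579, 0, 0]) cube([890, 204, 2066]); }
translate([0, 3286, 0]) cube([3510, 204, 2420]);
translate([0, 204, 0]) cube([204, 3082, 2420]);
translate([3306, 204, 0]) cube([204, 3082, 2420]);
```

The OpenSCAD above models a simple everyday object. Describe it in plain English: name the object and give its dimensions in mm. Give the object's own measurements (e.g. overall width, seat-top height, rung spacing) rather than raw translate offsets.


A single room: four walls, each 2420 mm tall and 204 mm thick, enclosing an outside footprint 3510×3490 mm (x × y), no floor or roof. The front and back walls (−y and +y sides) run the full x-width; the side walls fit between their inner faces. A door opening 890 mm wide and 2066 mm tall is cut through the front wall from the floor up, its −x edge 579 mm from the wall's −x end.


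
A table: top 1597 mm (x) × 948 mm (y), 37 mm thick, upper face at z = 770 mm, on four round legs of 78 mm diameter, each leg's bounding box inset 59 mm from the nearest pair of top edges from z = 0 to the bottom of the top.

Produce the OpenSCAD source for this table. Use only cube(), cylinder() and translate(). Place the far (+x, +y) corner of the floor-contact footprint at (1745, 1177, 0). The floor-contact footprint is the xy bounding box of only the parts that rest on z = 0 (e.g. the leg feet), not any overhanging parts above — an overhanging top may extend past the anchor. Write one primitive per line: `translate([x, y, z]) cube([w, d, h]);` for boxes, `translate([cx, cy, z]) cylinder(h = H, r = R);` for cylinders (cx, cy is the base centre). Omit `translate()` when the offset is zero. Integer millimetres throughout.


translate([207, 288, 733]) cube([1597, 948, 37]);
translate([305, 386, 0]) cylinder(h = 733, r = 39);
translate([1706, 386, 0]) cylinder(h = 733, r = 39);
translate([305, 1138, 0]) cylinder(h = 733, r = 39);
translate([1706, 1138, 0]) cylinder(h = 733, r = 39);


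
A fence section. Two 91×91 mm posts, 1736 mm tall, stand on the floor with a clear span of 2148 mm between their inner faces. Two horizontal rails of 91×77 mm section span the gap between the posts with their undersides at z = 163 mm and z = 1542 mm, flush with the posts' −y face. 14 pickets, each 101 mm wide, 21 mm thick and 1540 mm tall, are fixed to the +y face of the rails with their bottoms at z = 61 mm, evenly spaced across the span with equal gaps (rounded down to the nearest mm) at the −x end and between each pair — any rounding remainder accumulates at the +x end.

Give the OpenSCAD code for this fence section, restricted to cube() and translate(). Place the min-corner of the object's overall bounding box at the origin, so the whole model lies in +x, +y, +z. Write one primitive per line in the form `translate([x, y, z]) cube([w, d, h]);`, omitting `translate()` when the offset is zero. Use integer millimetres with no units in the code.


cube([91, 91, 1736]);
translate([2239, 0, 0]) cube([91, 91, 1736]);
translate([91, 0, 163]) cube([2148, 91, 77]);
translate([91, 0, 1542]) cube([2148, 91, 77]);
translate([139, 91, 61]) cube([101, 21, 1540]);
translate([288, 91, 61]) cube([101, 21, 1540]);
translate([437, 91, 61]) cube([101, 21, 1540]);
translate([586, 91, 61]) cube([101, 21, 1540]);
translate([735, 91, 61]) cube([101, 21, 1540]);
translate([884, 91, 61]) cube([101, 21, 1540]);
translate([1033, 91, 61]) cube([101, 21, 1540]);
translate([1182, 91, 61]) cube([101, 21, 1540]);
translate([1331, 91, 61]) cube([101, 21, 1540]);
translate([1480, 91, 61]) cube([101, 21, 1540]);
translate([1629, 91, 61]) cube([101, 21, 1540]);
translate([1778, 91, 61]) cube([101, 21, 1540]);
translate([1927, 91, 61]) cube([101, 21, 1540]);
translate([2076, 91, 61]) cube([101, 21, 1540]);


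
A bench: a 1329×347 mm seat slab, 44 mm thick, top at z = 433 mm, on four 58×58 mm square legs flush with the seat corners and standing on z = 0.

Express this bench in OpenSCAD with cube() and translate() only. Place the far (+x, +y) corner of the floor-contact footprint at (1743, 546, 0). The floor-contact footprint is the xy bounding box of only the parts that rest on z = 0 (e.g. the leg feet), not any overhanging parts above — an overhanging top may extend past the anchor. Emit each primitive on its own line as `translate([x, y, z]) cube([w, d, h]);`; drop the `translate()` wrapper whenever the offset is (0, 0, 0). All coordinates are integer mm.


translate([414, 199, 389]) cube([1329, 347, 44]);
translate([414, 199, 0]) cube([58, 58, 389]);
translate([414, 488, 0]) cube([58, 58, 389]);
translate([1685, 199, 0]) cube([58, 58, 389]);
translate([1685, 488, 0]) cube([58, 58, 389]);


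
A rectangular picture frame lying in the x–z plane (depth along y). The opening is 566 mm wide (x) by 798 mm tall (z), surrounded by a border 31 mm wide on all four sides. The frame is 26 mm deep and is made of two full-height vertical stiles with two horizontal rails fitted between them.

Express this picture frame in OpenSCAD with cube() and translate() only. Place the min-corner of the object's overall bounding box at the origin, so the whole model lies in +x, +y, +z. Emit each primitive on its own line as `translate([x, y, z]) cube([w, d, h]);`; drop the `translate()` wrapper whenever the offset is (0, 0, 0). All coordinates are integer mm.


cube([31, 26, 860]);
translate([597, 0, 0]) cube([31, 26, 860]);
translate([31, 0, 0]) cube([566, 26, 31]);
translate([31, 0, 829]) cube([566, 26, 31]);


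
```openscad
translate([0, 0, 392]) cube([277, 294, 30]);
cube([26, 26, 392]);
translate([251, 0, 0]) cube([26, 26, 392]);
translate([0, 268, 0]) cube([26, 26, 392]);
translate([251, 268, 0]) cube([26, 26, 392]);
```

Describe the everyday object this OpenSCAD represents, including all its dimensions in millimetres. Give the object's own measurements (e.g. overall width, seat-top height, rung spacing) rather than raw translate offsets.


A simple wooden stool: a rectangular seat 277 mm (x) by 294 mm (y), 30 mm thick, top face at z = 422 mm, on four square legs, each 26×26 mm in cross-section. The legs rest on z = 0, each flush with a corner of the seat.


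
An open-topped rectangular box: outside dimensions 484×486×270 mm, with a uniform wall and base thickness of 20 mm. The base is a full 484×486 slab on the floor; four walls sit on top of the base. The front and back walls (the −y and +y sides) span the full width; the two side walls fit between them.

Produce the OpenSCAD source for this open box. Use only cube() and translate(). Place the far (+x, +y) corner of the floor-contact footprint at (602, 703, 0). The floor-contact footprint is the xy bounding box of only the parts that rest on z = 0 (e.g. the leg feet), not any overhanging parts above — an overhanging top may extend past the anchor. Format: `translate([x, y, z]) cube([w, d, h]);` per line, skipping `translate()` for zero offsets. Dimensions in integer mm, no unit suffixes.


translate([118, 217, 0]) cube([484, 486, 20]);
translate([118, 217, 20]) cube([484, 20, 250]);
translate([118, 683, 20]) cube([484, 20, 250]);
translate([118, 237, 20]) cube([20, 446, 250]);
translate([582, 237, 20]) cube([20, 446, 250]);


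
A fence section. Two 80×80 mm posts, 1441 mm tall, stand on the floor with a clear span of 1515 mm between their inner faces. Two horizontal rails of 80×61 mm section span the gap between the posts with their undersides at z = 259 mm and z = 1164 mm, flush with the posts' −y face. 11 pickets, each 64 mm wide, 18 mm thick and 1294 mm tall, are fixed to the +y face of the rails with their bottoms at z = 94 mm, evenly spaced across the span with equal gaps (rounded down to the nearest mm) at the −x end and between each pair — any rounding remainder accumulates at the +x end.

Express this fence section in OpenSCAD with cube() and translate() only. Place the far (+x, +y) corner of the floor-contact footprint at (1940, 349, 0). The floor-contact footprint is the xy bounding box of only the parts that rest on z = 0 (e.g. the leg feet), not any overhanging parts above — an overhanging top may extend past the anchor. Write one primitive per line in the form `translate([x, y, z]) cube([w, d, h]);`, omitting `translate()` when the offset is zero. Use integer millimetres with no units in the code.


translate([265, 269, 0]) cube([80, 80, 1441]);
translate([1860, 269, 0]) cube([80, 80, 1441]);
translate([345, 269, 259]) cube([1515, 80, 61]);
translate([345, 269, 1164]) cube([1515, 80, 61]);
translate([412, 349, 94]) cube([64, 18, 1294]);
translate([543, 349, 94]) cube([64, 18, 1294]);
translate([674, 349, 94]) cube([64, 18, 1294]);
translate([805, 349, 94]) cube([64, 18, 1294]);
translate([936, 349, 94]) cube([64, 18, 1294]);
translate([1067, 349, 94]) cube([64, 18, 1294]);
translate([1198, 349, 94]) cube([64, 18, 1294]);
translate([1329, 349, 94]) cube([64, 18, 1294]);
translate([1460, 349, 94]) cube([64, 18, 1294]);
translate([1591, 349, 94]) cube([64, 18, 1294]);
translate([1722, 349, 94]) cube([64, 18, 1294]);


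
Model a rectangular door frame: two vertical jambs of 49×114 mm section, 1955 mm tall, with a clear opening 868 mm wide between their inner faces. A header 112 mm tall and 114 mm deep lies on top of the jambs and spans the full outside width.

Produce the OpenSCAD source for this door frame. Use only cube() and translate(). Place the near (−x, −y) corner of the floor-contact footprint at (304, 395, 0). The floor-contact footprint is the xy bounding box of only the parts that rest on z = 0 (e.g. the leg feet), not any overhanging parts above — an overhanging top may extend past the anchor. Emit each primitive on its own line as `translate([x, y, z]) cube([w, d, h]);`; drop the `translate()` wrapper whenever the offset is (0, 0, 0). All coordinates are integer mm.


translate([304, 395, 0]) cube([49, 114, 1955]);
translate([1221, 395, 0]) cube([49, 114, 1955]);
translate([304, 395, 1955]) cube([966, 114, 112]);


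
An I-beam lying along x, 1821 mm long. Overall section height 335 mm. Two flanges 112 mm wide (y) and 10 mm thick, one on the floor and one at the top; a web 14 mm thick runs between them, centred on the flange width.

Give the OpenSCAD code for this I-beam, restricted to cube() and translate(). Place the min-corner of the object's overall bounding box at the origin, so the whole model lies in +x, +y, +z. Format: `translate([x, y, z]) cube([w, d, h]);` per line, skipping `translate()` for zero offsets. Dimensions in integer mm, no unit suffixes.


cube([1821, 112, 10]);
translate([0, 49, 10]) cube([1821, 14, 315]);
translate([0, 0, 325]) cube([1821, 112, 10]);


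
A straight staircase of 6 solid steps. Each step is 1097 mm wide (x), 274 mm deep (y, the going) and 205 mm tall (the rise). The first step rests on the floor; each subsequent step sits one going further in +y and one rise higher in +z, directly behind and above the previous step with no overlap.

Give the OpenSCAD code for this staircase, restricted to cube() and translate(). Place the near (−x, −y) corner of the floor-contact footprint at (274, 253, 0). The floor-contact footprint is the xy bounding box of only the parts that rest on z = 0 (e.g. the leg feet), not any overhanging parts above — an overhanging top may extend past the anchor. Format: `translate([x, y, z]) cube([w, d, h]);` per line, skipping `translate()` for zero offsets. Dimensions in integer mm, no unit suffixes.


translate([274, 253, 0]) cube([1097, 274, 205]);
translate([274, 527, 205]) cube([1097, 274, 205]);
translate([274, 801, 410]) cube([1097, 274, 205]);
translate([274, 1075, 615]) cube([1097, 274, 205]);
translate([274, 1349, 820]) cube([1097, 274, 205]);
translate([274, 1623, 1025]) cube([1097, 274, 205]);


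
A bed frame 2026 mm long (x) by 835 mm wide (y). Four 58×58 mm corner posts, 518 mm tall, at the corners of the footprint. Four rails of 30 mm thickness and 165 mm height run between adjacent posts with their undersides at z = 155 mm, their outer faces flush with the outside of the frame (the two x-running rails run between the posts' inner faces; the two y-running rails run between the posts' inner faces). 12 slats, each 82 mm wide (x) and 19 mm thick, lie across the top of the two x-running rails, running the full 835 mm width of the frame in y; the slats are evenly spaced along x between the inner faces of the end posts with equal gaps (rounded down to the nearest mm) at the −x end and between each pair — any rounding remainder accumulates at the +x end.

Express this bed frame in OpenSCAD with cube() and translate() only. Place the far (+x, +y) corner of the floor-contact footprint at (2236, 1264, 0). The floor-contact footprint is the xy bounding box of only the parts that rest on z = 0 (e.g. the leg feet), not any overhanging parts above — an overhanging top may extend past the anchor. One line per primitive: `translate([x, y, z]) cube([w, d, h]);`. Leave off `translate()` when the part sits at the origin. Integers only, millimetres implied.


translate([210, 429, 0]) cube([58, 58, 518]);
translate([210, 1206, 0]) cube([58, 58, 518]);
translate([2178, 429, 0]) cube([58, 58, 518]);
translate([2178, 1206, 0]) cube([58, 58, 518]);
translate([268, 429, 155]) cube([1910, 30, 165]);
translate([268, 1234, 155]) cube([1910, 30, 165]);
translate([210, 487, 155]) cube([30, 719, 165]);
translate([2206, 487, 155]) cube([30, 719, 165]);
translate([339, 429, 320]) cube([82, 835, 19]);
translate([492, 429, 320]) cube([82, 835, 19]);
translate([645, 429, 320]) cube([82, 835, 19]);
translate([798, 429, 320]) cube([82, 835, 19]);
translate([951, 429, 320]) cube([82, 835, 19]);
translate([1104, 429, 320]) cube([82, 835, 19]);
translate([1257, 429, 320]) cube([82, 835, 19]);
translate([1410, 429, 320]) cube([82, 835, 19]);
translate([1563, 429, 320]) cube([82, 835, 19]);
translate([1716, 429, 320]) cube([82, 835, 19]);
translate([1869, 429, 320]) cube([82, 835, 19]);
translate([2022, 429, 320]) cube([82, 835, 19]);


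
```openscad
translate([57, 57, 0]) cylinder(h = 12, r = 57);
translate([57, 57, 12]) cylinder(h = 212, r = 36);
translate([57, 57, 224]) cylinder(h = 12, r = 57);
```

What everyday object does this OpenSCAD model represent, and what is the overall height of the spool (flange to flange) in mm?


A spool. The overall height is 236 mm.

Three coaxial cylinders, large–small–large — a spool. Two 12 mm flanges and a 212 mm core give 12 + 212 + 12 = 236 mm.


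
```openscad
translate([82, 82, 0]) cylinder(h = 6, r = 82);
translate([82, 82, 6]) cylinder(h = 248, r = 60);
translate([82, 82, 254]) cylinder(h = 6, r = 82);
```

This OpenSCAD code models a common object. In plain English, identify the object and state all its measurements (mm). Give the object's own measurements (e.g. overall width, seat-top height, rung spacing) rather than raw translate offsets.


A spool: two coaxial disc flanges of radius 82 mm and thickness 6 mm, joined by a core cylinder of radius 60 mm and height 248 mm. The lower flange rests on z = 0 and the three cylinders share a vertical axis.


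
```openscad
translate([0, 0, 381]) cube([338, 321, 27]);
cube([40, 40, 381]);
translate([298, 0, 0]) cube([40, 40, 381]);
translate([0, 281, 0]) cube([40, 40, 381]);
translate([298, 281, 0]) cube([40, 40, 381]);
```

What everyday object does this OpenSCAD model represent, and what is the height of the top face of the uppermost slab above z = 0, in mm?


A stool. The seat height is 408 mm.

A 338×321×27 slab at z = 381 on four corner posts — a stool. The seat top is 381 + 27 = 408 mm.


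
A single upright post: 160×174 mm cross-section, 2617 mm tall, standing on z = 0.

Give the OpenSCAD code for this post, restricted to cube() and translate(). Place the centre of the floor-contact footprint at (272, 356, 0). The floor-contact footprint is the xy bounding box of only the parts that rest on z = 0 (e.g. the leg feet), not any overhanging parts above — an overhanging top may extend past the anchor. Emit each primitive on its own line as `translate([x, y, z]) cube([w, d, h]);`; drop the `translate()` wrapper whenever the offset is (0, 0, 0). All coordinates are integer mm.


translate([192, 269, 0]) cube([160, 174, 2617]);


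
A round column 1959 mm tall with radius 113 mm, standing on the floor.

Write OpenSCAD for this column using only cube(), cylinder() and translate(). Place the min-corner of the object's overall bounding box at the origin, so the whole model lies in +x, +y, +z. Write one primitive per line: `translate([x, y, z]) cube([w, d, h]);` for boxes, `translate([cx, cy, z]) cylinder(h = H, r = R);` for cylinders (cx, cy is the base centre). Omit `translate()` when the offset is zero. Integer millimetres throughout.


translate([113, 113, 0]) cylinder(h = 1959, r = 113);


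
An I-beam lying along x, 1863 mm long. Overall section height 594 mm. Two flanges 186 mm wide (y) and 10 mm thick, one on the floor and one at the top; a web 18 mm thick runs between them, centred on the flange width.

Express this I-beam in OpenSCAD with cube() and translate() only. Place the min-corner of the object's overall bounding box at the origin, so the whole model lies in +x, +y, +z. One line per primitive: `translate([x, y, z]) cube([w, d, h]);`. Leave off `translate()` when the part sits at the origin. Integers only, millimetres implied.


cube([1863, 186, 10]);
translate([0, 84, 10]) cube([1863, 18, 574]);
translate([0, 0, 584]) cube([1863, 186, 10]);


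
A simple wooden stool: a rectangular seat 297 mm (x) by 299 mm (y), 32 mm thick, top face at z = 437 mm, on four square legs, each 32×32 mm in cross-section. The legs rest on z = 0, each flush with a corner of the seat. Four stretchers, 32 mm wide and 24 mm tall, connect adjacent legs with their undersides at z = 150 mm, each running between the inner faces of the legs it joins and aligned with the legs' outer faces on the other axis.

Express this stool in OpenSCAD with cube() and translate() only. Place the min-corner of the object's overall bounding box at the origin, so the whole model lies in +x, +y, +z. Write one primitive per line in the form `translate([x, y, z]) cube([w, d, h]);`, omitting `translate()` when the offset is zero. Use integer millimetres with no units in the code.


translate([0, 0, 405]) cube([297, 299, 32]);
cube([32, 32, 405]);
translate([265, 0, 0]) cube([32, 32, 405]);
translate([0, 267, 0]) cube([32, 32, 405]);
translate([265, 267, 0]) cube([32, 32, 405]);
translate([32, 0, 150]) cube([233, 32, 24]);
translate([32, 267, 150]) cube([233, 32, 24]);
translate([0, 32, 150]) cube([32, 235, 24]);
translate([265, 32, 150]) cube([32, 235, 24]);


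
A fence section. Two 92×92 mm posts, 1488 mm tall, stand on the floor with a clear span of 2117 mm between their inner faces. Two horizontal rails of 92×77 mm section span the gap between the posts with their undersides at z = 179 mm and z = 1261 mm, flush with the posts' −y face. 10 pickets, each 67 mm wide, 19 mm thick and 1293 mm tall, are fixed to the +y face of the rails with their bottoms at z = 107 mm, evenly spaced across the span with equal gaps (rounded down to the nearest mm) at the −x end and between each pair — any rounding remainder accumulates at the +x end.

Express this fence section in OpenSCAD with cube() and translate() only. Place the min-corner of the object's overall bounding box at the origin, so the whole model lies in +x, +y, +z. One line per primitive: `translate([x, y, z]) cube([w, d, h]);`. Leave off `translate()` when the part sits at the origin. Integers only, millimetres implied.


cube([92, 92, 1488]);
translate([2209, 0, 0]) cube([92, 92, 1488]);
translate([92, 0, 179]) cube([2117, 92, 77]);
translate([92, 0, 1261]) cube([2117, 92, 77]);
translate([223, 92, 107]) cube([67, 19, 1293]);
translate([421, 92, 107]) cube([67, 19, 1293]);
translate([619, 92, 107]) cube([67, 19, 1293]);
translate([817, 92, 107]) cube([67, 19, 1293]);
translate([1015, 92, 107]) cube([67, 19, 1293]);
translate([1213, 92, 107]) cube([67, 19, 1293]);
translate([1411, 92, 107]) cube([67, 19, 1293]);
translate([1609, 92, 107]) cube([67, 19, 1293]);
translate([1807, 92, 107]) cube([67, 19, 1293]);
translate([2005, 92, 107]) cube([67, 19, 1293]);


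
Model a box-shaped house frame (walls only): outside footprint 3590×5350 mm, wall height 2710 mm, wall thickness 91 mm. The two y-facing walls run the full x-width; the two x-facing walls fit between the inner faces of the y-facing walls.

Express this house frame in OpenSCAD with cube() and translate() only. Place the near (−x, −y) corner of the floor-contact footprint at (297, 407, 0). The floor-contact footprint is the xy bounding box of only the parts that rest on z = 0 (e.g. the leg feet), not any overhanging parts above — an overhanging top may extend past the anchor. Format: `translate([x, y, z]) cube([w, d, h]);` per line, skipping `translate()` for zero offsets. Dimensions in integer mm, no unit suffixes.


translate([297, 407, 0]) cube([3590, 91, 2710]);
translate([297, 5666, 0]) cube([3590, 91, 2710]);
translate([297, 498, 0]) cube([91, 5168, 2710]);
translate([3796, 498, 0]) cube([91, 5168, 2710]);


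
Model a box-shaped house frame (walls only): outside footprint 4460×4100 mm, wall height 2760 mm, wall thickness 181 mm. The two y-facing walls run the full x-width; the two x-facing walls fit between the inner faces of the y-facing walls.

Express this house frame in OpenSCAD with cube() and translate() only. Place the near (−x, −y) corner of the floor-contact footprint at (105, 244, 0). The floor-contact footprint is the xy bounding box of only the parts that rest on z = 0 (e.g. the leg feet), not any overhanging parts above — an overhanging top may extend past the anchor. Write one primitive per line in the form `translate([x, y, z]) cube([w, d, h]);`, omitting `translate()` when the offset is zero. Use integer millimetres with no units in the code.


translate([105, 244, 0]) cube([4460, 181, 2760]);
translate([105, 4163, 0]) cube([4460, 181, 2760]);
translate([105, 425, 0]) cube([181, 3738, 2760]);
translate([4384, 425, 0]) cube([181, 3738, 2760]);


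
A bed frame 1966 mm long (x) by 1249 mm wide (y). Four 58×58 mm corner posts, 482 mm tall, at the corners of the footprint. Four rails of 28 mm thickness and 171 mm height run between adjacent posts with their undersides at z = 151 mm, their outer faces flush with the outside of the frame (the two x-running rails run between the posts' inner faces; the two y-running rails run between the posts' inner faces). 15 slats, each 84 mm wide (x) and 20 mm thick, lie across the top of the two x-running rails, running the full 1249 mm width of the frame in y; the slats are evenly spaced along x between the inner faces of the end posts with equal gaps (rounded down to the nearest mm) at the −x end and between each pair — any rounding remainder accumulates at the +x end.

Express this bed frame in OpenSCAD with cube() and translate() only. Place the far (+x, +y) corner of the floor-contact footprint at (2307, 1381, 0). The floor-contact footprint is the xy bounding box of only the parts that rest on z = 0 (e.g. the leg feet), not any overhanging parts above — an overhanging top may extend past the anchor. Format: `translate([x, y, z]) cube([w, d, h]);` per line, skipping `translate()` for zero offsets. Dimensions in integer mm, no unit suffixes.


// slat z = rail_z + rail_h = 151 + 171 = 322
// slat gap = ⌊(1850 − 15·84) / 16⌋ = 36
translate([341, 132, 0]) cube([58, 58, 482]);
translate([341, 1323, 0]) cube([58, 58, 482]);
translate([2249, 132, 0]) cube([58, 58, 482]);
translate([2249, 1323, 0]) cube([58, 58, 482]);
translate([399, 132, 151]) cube([1850, 28, 171]);
translate([399, 1353, 151]) cube([1850, 28, 171]);
translate([341, 190, 151]) cube([28, 1133, 171]);
translate([2279, 190, 151]) cube([28, 1133, 171]);
translate([435, 132, 322]) cube([84, 1249, 20]);
translate([555, 132, 322]) cube([84, 1249, 20]);
translate([675, 132, 322]) cube([84, 1249, 20]);
translate([795, 132, 322]) cube([84, 1249, 20]);
translate([915, 132, 322]) cube([84, 1249, 20]);
translate([1035, 132, 322]) cube([84, 1249, 20]);
translate([1155, 132, 322]) cube([84, 1249, 20]);
translate([1275, 132, 322]) cube([84, 1249, 20]);
translate([1395, 132, 322]) cube([84, 1249, 20]);
translate([1515, 132, 322]) cube([84, 1249, 20]);
translate([1635, 132, 322]) cube([84, 1249, 20]);
translate([1755, 132, 322]) cube([84, 1249, 20]);
translate([1875, 132, 322]) cube([84, 1249, 20]);
translate([1995, 132, 322]) cube([84, 1249, 20]);
translate([2115, 132, 322]) cube([84, 1249, 20]);


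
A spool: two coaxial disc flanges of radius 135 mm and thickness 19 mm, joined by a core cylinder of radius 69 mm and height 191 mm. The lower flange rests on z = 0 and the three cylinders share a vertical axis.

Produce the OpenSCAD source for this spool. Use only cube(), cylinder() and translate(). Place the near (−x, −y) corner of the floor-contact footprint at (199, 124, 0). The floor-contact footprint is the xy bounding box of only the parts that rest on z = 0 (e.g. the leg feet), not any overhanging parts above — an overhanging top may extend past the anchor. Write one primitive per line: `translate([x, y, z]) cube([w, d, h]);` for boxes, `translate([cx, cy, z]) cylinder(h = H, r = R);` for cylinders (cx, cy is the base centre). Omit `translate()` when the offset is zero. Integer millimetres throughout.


translate([334, 259, 0]) cylinder(h = 19, r = 135);
translate([334, 259, 19]) cylinder(h = 191, r = 69);
translate([334, 259, 210]) cylinder(h = 19, r = 135);


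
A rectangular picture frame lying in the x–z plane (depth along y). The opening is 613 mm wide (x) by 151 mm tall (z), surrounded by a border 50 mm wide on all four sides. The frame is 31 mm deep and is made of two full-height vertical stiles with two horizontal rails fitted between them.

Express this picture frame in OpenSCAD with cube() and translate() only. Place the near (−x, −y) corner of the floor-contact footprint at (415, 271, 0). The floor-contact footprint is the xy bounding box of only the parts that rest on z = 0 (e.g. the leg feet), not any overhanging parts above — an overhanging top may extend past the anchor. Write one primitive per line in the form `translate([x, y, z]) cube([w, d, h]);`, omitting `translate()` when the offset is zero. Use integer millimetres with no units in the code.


translate([415, 271, 0]) cube([50, 31, 251]);
translate([1078, 271, 0]) cube([50, 31, 251]);
translate([465, 271, 0]) cube([613, 31, 50]);
translate([465, 271, 201]) cube([613, 31, 50]);


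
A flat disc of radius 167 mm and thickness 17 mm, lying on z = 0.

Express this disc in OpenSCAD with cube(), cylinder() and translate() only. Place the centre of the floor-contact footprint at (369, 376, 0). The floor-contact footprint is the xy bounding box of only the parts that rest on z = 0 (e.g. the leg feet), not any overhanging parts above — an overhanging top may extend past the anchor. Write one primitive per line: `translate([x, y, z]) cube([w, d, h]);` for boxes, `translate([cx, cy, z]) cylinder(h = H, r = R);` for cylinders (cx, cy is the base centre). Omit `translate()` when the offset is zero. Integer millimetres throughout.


translate([369, 376, 0]) cylinder(h = 17, r = 167);


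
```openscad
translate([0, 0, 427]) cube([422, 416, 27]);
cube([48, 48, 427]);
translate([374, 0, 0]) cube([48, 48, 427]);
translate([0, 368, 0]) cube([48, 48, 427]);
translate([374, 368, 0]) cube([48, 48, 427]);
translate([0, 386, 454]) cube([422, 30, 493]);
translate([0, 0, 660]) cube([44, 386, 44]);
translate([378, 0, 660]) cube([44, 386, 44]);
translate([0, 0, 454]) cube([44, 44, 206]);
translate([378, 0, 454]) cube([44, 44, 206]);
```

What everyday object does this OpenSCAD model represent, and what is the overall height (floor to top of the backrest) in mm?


A chair. The overall height is 947 mm.

A slab on four corner posts with a tall panel at the back — a chair. The seat slab sits at z = 427 with thickness 27, and the 493 mm backrest starts at the seat top, so the overall height is 427 + 27 + 493 = 947 mm.


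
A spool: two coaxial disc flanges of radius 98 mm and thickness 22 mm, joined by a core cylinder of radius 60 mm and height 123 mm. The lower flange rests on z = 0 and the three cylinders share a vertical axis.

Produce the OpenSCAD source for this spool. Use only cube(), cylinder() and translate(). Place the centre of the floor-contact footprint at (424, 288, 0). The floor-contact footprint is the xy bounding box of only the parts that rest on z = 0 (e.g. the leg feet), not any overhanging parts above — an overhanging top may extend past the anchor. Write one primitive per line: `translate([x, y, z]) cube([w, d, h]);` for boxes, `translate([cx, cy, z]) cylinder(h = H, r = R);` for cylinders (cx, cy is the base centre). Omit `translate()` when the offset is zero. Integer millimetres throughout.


translate([424, 288, 0]) cylinder(h = 22, r = 98);
translate([424, 288, 22]) cylinder(h = 123, r = 60);
translate([424, 288, 145]) cylinder(h = 22, r = 98);


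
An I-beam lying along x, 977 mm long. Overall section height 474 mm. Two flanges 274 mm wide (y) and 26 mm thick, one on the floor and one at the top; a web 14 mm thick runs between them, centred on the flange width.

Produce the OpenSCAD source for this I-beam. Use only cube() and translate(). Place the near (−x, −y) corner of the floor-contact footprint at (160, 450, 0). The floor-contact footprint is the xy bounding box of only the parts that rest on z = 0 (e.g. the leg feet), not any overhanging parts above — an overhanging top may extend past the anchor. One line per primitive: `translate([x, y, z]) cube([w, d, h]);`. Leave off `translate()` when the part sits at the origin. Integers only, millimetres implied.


translate([160, 450, 0]) cube([977, 274, 26]);
translate([160, 580, 26]) cube([977, 14, 422]);
translate([160, 450, 448]) cube([977, 274, 26]);


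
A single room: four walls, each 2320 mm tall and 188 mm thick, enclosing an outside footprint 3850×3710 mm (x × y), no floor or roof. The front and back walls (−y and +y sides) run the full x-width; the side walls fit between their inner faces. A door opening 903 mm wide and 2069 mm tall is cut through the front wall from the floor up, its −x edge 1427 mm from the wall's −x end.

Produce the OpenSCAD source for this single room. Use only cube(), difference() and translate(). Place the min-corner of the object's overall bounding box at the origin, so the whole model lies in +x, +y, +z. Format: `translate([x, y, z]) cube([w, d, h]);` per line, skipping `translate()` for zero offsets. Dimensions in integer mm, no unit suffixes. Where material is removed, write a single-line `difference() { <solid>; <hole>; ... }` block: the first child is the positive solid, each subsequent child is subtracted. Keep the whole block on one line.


difference() { cube([3850, 188, 2320]); translate([1427, 0, 0]) cube([903, 188, 2069]); }
translate([0, 3522, 0]) cube([3850, 188, 2320]);
translate([0, 188, 0]) cube([188, 3334, 2320]);
translate([3662, 188, 0]) cube([188, 3334, 2320]);


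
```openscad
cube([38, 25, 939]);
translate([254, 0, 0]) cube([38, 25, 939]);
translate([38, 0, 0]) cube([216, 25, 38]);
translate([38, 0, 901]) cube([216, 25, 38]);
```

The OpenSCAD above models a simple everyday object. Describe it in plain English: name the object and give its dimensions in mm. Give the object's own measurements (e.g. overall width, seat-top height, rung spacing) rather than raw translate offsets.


A rectangular picture frame lying in the x–z plane (depth along y). The opening is 216 mm wide (x) by 863 mm tall (z), surrounded by a border 38 mm wide on all four sides. The frame is 25 mm deep and is made of two full-height vertical stiles with two horizontal rails fitted between them.
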